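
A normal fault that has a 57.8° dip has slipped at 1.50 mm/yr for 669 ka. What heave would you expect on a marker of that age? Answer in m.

dip-slip = rate × time = 1.50 mm/yr × 669 ka = 1004 m
heave = dip-slip × cos(dip) = 1004 × cos(57.8°) = 535 m

535 m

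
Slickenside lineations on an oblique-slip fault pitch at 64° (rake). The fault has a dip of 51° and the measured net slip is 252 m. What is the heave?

dip-slip = net slip × sin(rake) = 252 m × sin(64°) = 226.5 m
heave = dip-slip × cos(dip) = 226.5 × cos(51°) = 143 m

143 m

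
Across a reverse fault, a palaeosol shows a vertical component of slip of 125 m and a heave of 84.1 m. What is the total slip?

151 m

net slip = √(throw² + heave²) = √(125² + 84.1²) = 151 m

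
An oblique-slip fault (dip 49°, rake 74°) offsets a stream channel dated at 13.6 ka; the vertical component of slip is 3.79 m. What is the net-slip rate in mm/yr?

dip-slip = throw / sin(dip) = 3.79 / sin(49°) = 5.022 m
net slip = dip-slip / sin(rake) = 5.022 / sin(74°) = 5.224 m
rate = 5.224 m / 13.6 ka = 0.000384 m/yr = 0.384 mm/yr

0.384 mm/yr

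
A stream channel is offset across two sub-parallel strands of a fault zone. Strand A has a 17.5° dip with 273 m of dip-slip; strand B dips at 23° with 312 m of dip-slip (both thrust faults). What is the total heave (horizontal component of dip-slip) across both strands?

548 m

heave_A = 273 × cos(17.5°) = 260.4 m
heave_B = 312 × cos(23°) = 287.2 m
total = 260.4 + 287.2 = 548 m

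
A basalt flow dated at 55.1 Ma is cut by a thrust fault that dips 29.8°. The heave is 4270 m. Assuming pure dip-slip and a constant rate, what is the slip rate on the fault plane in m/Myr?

dip-slip = heave / cos(dip) = 4270 m / cos(29.8°) = 4921 m
rate = 4921 m / 55.1 Ma = 0.0000893 m/yr = 89.3 m/Myr

89.3 m/Myr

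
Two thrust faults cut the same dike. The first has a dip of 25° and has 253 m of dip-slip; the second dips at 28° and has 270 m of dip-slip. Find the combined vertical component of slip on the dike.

throw_A = 253 × sin(25°) = 106.9 m
throw_B = 270 × sin(28°) = 126.8 m
total = 106.9 + 126.8 = 234 m

234 m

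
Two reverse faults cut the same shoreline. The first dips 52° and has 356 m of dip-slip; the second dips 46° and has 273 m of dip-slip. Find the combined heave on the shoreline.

heave_A = 356 × cos(52°) = 219.2 m
heave_B = 273 × cos(46°) = 189.6 m
total = 219.2 + 189.6 = 409 m

409 m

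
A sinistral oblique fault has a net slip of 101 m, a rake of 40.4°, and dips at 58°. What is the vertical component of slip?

55.5 m

dip-slip = net slip × sin(rake) = 101 m × sin(40.4°) = 65.46 m
throw = dip-slip × sin(dip) = 65.46 × sin(58°) = 55.5 m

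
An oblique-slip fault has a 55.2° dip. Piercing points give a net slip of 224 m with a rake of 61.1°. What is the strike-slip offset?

strike-slip = net slip × cos(rake) = 224 m × cos(61.1°) = 108 m

108 m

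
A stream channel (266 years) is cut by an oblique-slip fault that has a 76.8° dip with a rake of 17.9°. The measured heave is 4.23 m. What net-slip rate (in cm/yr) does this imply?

22.7 cm/yr

dip-slip = heave / cos(dip) = 4.23 / cos(76.8°) = 18.52 m
net slip = dip-slip / sin(rake) = 18.52 / sin(17.9°) = 60.27 m
rate = 60.27 m / 266 years = 0.227 m/yr = 22.7 cm/yr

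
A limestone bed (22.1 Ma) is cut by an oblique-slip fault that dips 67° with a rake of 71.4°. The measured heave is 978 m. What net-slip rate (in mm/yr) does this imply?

0.119 mm/yr

dip-slip = heave / cos(dip) = 978 / cos(67°) = 2503 m
net slip = dip-slip / sin(rake) = 2503 / sin(71.4°) = 2641 m
rate = 2641 m / 22.1 Ma = 0.000119 m/yr = 0.119 mm/yr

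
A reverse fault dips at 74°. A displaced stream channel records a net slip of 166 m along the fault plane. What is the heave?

45.8 m

heave = dip-slip × cos(dip) = 166 m × cos(74°) = 45.8 m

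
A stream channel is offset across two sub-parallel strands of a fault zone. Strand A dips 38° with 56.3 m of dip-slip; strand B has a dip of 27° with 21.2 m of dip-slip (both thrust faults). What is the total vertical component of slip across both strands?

44.3 m

throw_A = 56.3 × sin(38°) = 34.66 m
throw_B = 21.2 × sin(27°) = 9.625 m
total = 34.66 + 9.625 = 44.3 m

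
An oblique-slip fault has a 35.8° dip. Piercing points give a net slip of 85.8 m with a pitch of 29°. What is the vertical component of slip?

24.3 m

dip-slip = net slip × sin(rake) = 85.8 m × sin(29°) = 41.60 m
throw = dip-slip × sin(dip) = 41.60 × sin(35.8°) = 24.3 m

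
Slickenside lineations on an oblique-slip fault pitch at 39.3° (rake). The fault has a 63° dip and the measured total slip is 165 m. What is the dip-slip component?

dip-slip = net slip × sin(rake) = 165 m × sin(39.3°) = 105 m

105 m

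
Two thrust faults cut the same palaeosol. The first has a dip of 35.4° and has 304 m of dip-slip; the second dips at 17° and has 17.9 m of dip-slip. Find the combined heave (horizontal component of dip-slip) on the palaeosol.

265 m

heave_A = 304 × cos(35.4°) = 247.8 m
heave_B = 17.9 × cos(17°) = 17.12 m
total = 247.8 + 17.12 = 265 m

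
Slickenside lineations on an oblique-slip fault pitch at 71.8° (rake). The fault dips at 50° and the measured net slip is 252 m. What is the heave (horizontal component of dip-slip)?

dip-slip = net slip × sin(rake) = 252 m × sin(71.8°) = 239.4 m
heave = dip-slip × cos(dip) = 239.4 × cos(50°) = 154 m

154 m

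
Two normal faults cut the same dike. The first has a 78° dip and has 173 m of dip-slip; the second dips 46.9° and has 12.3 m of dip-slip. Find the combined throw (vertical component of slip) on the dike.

178 m

throw_A = 173 × sin(78°) = 169.2 m
throw_B = 12.3 × sin(46.9°) = 8.981 m
total = 169.2 + 8.981 = 178 m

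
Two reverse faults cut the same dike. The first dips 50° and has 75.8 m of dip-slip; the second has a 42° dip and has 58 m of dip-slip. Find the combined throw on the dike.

throw_A = 75.8 × sin(50°) = 58.07 m
throw_B = 58 × sin(42°) = 38.81 m
total = 58.07 + 38.81 = 96.9 m

96.9 m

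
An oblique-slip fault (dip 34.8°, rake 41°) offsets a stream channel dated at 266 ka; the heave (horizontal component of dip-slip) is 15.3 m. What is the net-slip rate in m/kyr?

dip-slip = heave / cos(dip) = 15.3 / cos(34.8°) = 18.63 m
net slip = dip-slip / sin(rake) = 18.63 / sin(41°) = 28.40 m
rate = 28.40 m / 266 ka = 0.000107 m/yr = 0.107 m/kyr

0.107 m/kyr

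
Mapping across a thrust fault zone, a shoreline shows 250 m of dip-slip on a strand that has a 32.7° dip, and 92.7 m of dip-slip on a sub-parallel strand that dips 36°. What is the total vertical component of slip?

190 m

throw_A = 250 × sin(32.7°) = 135.1 m
throw_B = 92.7 × sin(36°) = 54.49 m
total = 135.1 + 54.49 = 190 m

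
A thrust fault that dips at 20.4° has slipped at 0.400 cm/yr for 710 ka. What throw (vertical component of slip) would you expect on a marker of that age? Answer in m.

990 m

dip-slip = rate × time = 0.400 cm/yr × 710 ka = 2840 m
throw = dip-slip × sin(dip) = 2840 × sin(20.4°) = 990 m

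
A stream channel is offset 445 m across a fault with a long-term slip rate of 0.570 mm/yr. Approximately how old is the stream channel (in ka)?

781 ka

age = offset / rate = 445 m / (0.570 mm/yr) = 781000 yr = 781 ka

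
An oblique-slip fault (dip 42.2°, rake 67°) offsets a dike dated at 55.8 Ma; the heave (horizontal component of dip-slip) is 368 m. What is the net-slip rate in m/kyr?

dip-slip = heave / cos(dip) = 368 / cos(42.2°) = 496.8 m
net slip = dip-slip / sin(rake) = 496.8 / sin(67°) = 539.7 m
rate = 539.7 m / 55.8 Ma = 0.00000967 m/yr = 0.00967 m/kyr

0.00967 m/kyr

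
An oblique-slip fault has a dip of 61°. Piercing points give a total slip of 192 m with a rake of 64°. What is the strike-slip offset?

84.2 m

strike-slip = net slip × cos(rake) = 192 m × cos(64°) = 84.2 m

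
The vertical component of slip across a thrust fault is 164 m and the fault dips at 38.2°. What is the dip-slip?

dip-slip = throw / sin(dip) = 164 / sin(38.2°) = 265 m

265 m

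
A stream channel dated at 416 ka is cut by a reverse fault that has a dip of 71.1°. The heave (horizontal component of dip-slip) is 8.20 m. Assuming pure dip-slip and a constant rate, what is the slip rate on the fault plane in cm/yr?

dip-slip = heave / cos(dip) = 8.20 m / cos(71.1°) = 25.32 m
rate = 25.32 m / 416 ka = 0.0000609 m/yr = 0.00609 cm/yr

0.00609 cm/yr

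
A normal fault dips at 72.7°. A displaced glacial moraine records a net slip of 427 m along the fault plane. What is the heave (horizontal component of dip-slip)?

127 m

heave = dip-slip × cos(dip) = 427 m × cos(72.7°) = 127 m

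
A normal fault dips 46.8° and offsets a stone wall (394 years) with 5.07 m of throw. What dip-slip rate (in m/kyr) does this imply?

dip-slip = throw / sin(dip) = 5.07 m / sin(46.8°) = 6.955 m
rate = 6.955 m / 394 years = 0.0177 m/yr = 17.7 m/kyr

17.7 m/kyr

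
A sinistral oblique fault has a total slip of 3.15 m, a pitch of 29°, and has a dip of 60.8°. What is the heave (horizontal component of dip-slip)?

0.745 m

dip-slip = net slip × sin(rake) = 3.15 m × sin(29°) = 1.527 m
heave = dip-slip × cos(dip) = 1.527 × cos(60.8°) = 0.745 m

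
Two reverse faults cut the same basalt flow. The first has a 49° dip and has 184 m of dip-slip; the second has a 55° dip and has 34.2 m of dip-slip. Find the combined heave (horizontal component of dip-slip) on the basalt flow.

140 m

heave_A = 184 × cos(49°) = 120.7 m
heave_B = 34.2 × cos(55°) = 19.62 m
total = 120.7 + 19.62 = 140 m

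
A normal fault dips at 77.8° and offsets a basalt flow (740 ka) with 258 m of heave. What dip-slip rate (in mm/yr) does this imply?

dip-slip = heave / cos(dip) = 258 m / cos(77.8°) = 1221 m
rate = 1221 m / 740 ka = 0.00165 m/yr = 1.65 mm/yr

1.65 mm/yr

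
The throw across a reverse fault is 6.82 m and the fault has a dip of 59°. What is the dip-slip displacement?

dip-slip = throw / sin(dip) = 6.82 / sin(59°) = 7.96 m

7.96 m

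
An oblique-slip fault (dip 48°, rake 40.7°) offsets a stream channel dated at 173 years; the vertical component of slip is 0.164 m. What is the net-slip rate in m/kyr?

1.96 m/kyr

dip-slip = throw / sin(dip) = 0.164 / sin(48°) = 0.2207 m
net slip = dip-slip / sin(rake) = 0.2207 / sin(40.7°) = 0.3384 m
rate = 0.3384 m / 173 years = 0.00196 m/yr = 1.96 m/kyr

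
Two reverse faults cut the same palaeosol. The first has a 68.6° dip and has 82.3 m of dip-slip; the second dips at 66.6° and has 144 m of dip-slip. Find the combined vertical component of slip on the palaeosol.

throw_A = 82.3 × sin(68.6°) = 76.63 m
throw_B = 144 × sin(66.6°) = 132.2 m
total = 76.63 + 132.2 = 209 m

209 m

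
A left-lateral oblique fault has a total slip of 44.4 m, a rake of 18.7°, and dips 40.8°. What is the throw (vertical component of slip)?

dip-slip = net slip × sin(rake) = 44.4 m × sin(18.7°) = 14.24 m
throw = dip-slip × sin(dip) = 14.24 × sin(40.8°) = 9.30 m

9.30 m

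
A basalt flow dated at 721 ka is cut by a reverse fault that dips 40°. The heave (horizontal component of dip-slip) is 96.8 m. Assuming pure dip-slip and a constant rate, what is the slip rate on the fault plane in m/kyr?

0.175 m/kyr

dip-slip = heave / cos(dip) = 96.8 m / cos(40°) = 126.4 m
rate = 126.4 m / 721 ka = 0.000175 m/yr = 0.175 m/kyr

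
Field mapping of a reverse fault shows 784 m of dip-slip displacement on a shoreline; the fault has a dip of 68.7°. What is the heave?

285 m

heave = dip-slip × cos(dip) = 784 m × cos(68.7°) = 285 m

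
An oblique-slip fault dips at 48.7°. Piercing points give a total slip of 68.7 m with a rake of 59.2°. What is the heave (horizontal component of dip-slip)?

dip-slip = net slip × sin(rake) = 68.7 m × sin(59.2°) = 59.01 m
heave = dip-slip × cos(dip) = 59.01 × cos(48.7°) = 38.9 m

38.9 m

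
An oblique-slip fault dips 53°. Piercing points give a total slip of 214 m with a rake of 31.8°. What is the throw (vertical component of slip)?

90.1 m

dip-slip = net slip × sin(rake) = 214 m × sin(31.8°) = 112.8 m
throw = dip-slip × sin(dip) = 112.8 × sin(53°) = 90.1 m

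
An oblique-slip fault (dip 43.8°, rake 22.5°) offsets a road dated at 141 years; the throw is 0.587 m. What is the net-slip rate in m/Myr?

dip-slip = throw / sin(dip) = 0.587 / sin(43.8°) = 0.8481 m
net slip = dip-slip / sin(rake) = 0.8481 / sin(22.5°) = 2.216 m
rate = 2.216 m / 141 years = 0.0157 m/yr = 15700 m/Myr

15700 m/Myr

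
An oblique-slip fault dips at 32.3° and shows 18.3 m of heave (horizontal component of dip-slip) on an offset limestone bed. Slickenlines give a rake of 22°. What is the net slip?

57.8 m

dip-slip = heave / cos(dip) = 18.3 / cos(32.3°) = 21.65 m
net slip = dip-slip / sin(rake) = 21.65 / sin(22°) = 57.8 m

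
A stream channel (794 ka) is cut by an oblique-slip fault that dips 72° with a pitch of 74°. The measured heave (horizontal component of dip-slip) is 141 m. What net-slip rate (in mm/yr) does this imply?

0.598 mm/yr

dip-slip = heave / cos(dip) = 141 / cos(72°) = 456.3 m
net slip = dip-slip / sin(rake) = 456.3 / sin(74°) = 474.7 m
rate = 474.7 m / 794 ka = 0.000598 m/yr = 0.598 mm/yr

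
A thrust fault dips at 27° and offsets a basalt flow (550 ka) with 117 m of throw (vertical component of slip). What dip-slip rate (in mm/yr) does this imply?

dip-slip = throw / sin(dip) = 117 m / sin(27°) = 257.7 m
rate = 257.7 m / 550 ka = 0.000469 m/yr = 0.469 mm/yr

0.469 mm/yr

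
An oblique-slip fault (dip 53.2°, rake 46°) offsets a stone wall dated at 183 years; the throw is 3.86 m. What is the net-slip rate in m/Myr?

36600 m/Myr

dip-slip = throw / sin(dip) = 3.86 / sin(53.2°) = 4.821 m
net slip = dip-slip / sin(rake) = 4.821 / sin(46°) = 6.701 m
rate = 6.701 m / 183 years = 0.0366 m/yr = 36600 m/Myr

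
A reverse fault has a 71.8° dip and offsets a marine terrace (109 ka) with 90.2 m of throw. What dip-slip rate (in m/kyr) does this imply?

dip-slip = throw / sin(dip) = 90.2 m / sin(71.8°) = 94.95 m
rate = 94.95 m / 109 ka = 0.000871 m/yr = 0.871 m/kyr

0.871 m/kyr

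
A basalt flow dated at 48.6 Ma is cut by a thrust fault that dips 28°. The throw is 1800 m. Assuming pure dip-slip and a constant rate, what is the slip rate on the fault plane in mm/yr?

dip-slip = throw / sin(dip) = 1800 m / sin(28°) = 3834 m
rate = 3834 m / 48.6 Ma = 0.0000789 m/yr = 0.0789 mm/yr

0.0789 mm/yr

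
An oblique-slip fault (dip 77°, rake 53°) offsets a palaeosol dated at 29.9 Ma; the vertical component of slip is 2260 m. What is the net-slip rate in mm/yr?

dip-slip = throw / sin(dip) = 2260 / sin(77°) = 2319 m
net slip = dip-slip / sin(rake) = 2319 / sin(53°) = 2904 m
rate = 2904 m / 29.9 Ma = 0.0000971 m/yr = 0.0971 mm/yr

0.0971 mm/yr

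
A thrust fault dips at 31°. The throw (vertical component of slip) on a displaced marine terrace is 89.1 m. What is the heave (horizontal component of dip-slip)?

148 m

heave = throw / tan(dip) = 89.1 / tan(31°) = 148 m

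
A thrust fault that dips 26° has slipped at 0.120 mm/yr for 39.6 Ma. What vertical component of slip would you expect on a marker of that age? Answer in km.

2.08 km

dip-slip = rate × time = 0.120 mm/yr × 39.6 Ma = 4752 m
throw = dip-slip × sin(dip) = 4752 × sin(26°) = 2080 m = 2.08 km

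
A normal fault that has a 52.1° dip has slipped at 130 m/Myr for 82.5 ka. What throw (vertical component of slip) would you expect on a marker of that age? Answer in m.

8.46 m

dip-slip = rate × time = 130 m/Myr × 82.5 ka = 10.72 m
throw = dip-slip × sin(dip) = 10.72 × sin(52.1°) = 8.46 m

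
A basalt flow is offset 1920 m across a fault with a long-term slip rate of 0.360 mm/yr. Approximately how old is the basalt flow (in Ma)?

5.33 Ma

age = offset / rate = 1920 m / (0.360 mm/yr) = 5.33e+06 yr = 5.33 Ma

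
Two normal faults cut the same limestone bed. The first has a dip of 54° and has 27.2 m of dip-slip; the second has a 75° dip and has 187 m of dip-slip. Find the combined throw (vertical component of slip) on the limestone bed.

203 m

throw_A = 27.2 × sin(54°) = 22.01 m
throw_B = 187 × sin(75°) = 180.6 m
total = 22.01 + 180.6 = 203 m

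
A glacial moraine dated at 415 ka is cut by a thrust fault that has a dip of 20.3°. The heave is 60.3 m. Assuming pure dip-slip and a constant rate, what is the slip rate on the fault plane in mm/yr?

dip-slip = heave / cos(dip) = 60.3 m / cos(20.3°) = 64.29 m
rate = 64.29 m / 415 ka = 0.000155 m/yr = 0.155 mm/yr

0.155 mm/yr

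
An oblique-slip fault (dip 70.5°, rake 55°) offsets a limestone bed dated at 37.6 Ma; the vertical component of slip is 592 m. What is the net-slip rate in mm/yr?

dip-slip = throw / sin(dip) = 592 / sin(70.5°) = 628 m
net slip = dip-slip / sin(rake) = 628 / sin(55°) = 766.7 m
rate = 766.7 m / 37.6 Ma = 0.0000204 m/yr = 0.0204 mm/yr

0.0204 mm/yr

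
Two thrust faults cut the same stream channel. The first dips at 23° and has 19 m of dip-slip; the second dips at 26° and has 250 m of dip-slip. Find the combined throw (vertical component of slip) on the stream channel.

throw_A = 19 × sin(23°) = 7.424 m
throw_B = 250 × sin(26°) = 109.6 m
total = 7.424 + 109.6 = 117 m

117 m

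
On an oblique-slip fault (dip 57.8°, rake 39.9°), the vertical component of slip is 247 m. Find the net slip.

dip-slip = throw / sin(dip) = 247 / sin(57.8°) = 291.9 m
net slip = dip-slip / sin(rake) = 291.9 / sin(39.9°) = 455 m

455 m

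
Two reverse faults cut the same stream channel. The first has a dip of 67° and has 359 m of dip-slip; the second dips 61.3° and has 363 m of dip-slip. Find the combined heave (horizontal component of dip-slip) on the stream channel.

315 m

heave_A = 359 × cos(67°) = 140.3 m
heave_B = 363 × cos(61.3°) = 174.3 m
total = 140.3 + 174.3 = 315 m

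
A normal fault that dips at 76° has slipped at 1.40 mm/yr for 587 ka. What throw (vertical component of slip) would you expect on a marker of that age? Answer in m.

797 m

dip-slip = rate × time = 1.40 mm/yr × 587 ka = 821.8 m
throw = dip-slip × sin(dip) = 821.8 × sin(76°) = 797 m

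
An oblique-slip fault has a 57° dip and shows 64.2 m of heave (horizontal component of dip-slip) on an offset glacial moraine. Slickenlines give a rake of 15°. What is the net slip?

dip-slip = heave / cos(dip) = 64.2 / cos(57°) = 117.9 m
net slip = dip-slip / sin(rake) = 117.9 / sin(15°) = 455 m

455 m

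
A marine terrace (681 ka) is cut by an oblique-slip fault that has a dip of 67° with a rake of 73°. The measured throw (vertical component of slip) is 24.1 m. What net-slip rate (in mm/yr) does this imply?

dip-slip = throw / sin(dip) = 24.1 / sin(67°) = 26.18 m
net slip = dip-slip / sin(rake) = 26.18 / sin(73°) = 27.38 m
rate = 27.38 m / 681 ka = 0.0000402 m/yr = 0.0402 mm/yr

0.0402 mm/yr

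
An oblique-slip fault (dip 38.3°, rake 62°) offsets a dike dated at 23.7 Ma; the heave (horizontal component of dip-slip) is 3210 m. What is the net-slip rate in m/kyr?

dip-slip = heave / cos(dip) = 3210 / cos(38.3°) = 4090 m
net slip = dip-slip / sin(rake) = 4090 / sin(62°) = 4633 m
rate = 4633 m / 23.7 Ma = 0.000195 m/yr = 0.195 m/kyr

0.195 m/kyr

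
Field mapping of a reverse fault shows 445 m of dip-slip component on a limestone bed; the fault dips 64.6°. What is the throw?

402 m

throw = dip-slip × sin(dip) = 445 m × sin(64.6°) = 402 m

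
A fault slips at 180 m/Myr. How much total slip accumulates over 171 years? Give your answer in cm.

slip = rate × time = 180 m/Myr × 171 years = 0.0308 m = 3.08 cm

3.08 cm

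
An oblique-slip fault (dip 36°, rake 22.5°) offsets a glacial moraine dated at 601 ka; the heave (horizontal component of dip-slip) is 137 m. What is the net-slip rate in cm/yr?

dip-slip = heave / cos(dip) = 137 / cos(36°) = 169.3 m
net slip = dip-slip / sin(rake) = 169.3 / sin(22.5°) = 442.5 m
rate = 442.5 m / 601 ka = 0.000736 m/yr = 0.0736 cm/yr

0.0736 cm/yr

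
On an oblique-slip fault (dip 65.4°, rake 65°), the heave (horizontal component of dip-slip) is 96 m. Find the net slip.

dip-slip = heave / cos(dip) = 96 / cos(65.4°) = 230.6 m
net slip = dip-slip / sin(rake) = 230.6 / sin(65°) = 254 m

254 m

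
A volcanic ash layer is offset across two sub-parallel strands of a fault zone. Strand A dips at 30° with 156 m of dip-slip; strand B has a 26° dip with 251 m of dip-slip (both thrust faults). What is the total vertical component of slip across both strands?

188 m

throw_A = 156 × sin(30°) = 78 m
throw_B = 251 × sin(26°) = 110 m
total = 78 + 110 = 188 m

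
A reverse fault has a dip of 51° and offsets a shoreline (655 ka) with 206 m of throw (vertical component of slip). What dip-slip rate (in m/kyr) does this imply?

dip-slip = throw / sin(dip) = 206 m / sin(51°) = 265.1 m
rate = 265.1 m / 655 ka = 0.000405 m/yr = 0.405 m/kyr

0.405 m/kyr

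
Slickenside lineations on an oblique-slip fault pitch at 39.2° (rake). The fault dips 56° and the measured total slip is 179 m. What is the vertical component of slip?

93.8 m

dip-slip = net slip × sin(rake) = 179 m × sin(39.2°) = 113.1 m
throw = dip-slip × sin(dip) = 113.1 × sin(56°) = 93.8 m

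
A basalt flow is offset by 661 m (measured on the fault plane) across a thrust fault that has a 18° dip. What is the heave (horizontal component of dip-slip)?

heave = dip-slip × cos(dip) = 661 m × cos(18°) = 629 m

629 m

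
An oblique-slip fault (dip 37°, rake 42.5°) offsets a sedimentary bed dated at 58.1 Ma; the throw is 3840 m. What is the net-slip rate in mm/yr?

dip-slip = throw / sin(dip) = 3840 / sin(37°) = 6381 m
net slip = dip-slip / sin(rake) = 6381 / sin(42.5°) = 9445 m
rate = 9445 m / 58.1 Ma = 0.000163 m/yr = 0.163 mm/yr

0.163 mm/yr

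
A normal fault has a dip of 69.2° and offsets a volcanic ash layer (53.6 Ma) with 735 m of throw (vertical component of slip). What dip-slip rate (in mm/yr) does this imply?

0.0147 mm/yr

dip-slip = throw / sin(dip) = 735 m / sin(69.2°) = 786.2 m
rate = 786.2 m / 53.6 Ma = 0.0000147 m/yr = 0.0147 mm/yr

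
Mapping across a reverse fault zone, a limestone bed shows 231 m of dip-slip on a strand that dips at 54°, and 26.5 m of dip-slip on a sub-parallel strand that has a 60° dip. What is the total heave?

heave_A = 231 × cos(54°) = 135.8 m
heave_B = 26.5 × cos(60°) = 13.25 m
total = 135.8 + 13.25 = 149 m

149 m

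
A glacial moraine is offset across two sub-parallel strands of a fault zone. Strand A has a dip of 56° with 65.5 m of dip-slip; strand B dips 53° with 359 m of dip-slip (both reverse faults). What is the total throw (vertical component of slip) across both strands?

341 m

throw_A = 65.5 × sin(56°) = 54.30 m
throw_B = 359 × sin(53°) = 286.7 m
total = 54.30 + 286.7 = 341 m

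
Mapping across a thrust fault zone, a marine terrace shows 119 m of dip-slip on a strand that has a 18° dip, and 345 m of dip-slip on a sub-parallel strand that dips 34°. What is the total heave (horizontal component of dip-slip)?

heave_A = 119 × cos(18°) = 113.2 m
heave_B = 345 × cos(34°) = 286 m
total = 113.2 + 286 = 399 m

399 m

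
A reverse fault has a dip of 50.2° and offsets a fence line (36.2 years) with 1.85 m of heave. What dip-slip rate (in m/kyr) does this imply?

dip-slip = heave / cos(dip) = 1.85 m / cos(50.2°) = 2.890 m
rate = 2.890 m / 36.2 years = 0.0798 m/yr = 79.8 m/kyr

79.8 m/kyr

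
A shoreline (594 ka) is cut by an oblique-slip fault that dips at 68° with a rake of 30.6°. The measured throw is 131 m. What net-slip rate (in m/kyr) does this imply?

dip-slip = throw / sin(dip) = 131 / sin(68°) = 141.3 m
net slip = dip-slip / sin(rake) = 141.3 / sin(30.6°) = 277.6 m
rate = 277.6 m / 594 ka = 0.000467 m/yr = 0.467 m/kyr

0.467 m/kyr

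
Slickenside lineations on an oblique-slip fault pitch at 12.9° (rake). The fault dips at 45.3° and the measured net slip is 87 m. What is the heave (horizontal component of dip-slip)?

dip-slip = net slip × sin(rake) = 87 m × sin(12.9°) = 19.42 m
heave = dip-slip × cos(dip) = 19.42 × cos(45.3°) = 13.7 m

13.7 m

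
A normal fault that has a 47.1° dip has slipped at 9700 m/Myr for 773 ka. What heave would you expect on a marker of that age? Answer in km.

dip-slip = rate × time = 9700 m/Myr × 773 ka = 7498 m
heave = dip-slip × cos(dip) = 7498 × cos(47.1°) = 5100 m = 5.10 km

5.10 km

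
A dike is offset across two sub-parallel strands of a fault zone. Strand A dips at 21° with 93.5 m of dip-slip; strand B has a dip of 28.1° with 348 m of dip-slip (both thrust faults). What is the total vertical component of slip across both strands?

throw_A = 93.5 × sin(21°) = 33.51 m
throw_B = 348 × sin(28.1°) = 163.9 m
total = 33.51 + 163.9 = 197 m

197 m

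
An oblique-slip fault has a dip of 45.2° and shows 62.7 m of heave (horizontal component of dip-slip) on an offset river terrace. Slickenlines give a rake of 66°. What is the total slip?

97.4 m

dip-slip = heave / cos(dip) = 62.7 / cos(45.2°) = 88.98 m
net slip = dip-slip / sin(rake) = 88.98 / sin(66°) = 97.4 m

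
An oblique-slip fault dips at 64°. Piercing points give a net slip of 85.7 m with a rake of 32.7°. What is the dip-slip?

46.3 m

dip-slip = net slip × sin(rake) = 85.7 m × sin(32.7°) = 46.3 m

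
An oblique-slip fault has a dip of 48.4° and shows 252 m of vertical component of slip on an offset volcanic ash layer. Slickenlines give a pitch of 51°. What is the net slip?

434 m

dip-slip = throw / sin(dip) = 252 / sin(48.4°) = 337 m
net slip = dip-slip / sin(rake) = 337 / sin(51°) = 434 m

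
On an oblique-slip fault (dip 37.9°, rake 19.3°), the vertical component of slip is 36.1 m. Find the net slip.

178 m

dip-slip = throw / sin(dip) = 36.1 / sin(37.9°) = 58.77 m
net slip = dip-slip / sin(rake) = 58.77 / sin(19.3°) = 178 m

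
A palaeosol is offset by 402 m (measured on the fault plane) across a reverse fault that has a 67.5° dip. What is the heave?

heave = dip-slip × cos(dip) = 402 m × cos(67.5°) = 154 m

154 m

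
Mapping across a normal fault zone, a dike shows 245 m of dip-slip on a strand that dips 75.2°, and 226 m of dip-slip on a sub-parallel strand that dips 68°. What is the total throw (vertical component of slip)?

446 m

throw_A = 245 × sin(75.2°) = 236.9 m
throw_B = 226 × sin(68°) = 209.5 m
total = 236.9 + 209.5 = 446 m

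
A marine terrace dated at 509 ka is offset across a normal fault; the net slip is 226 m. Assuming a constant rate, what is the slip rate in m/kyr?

rate = 226 m / 509 ka = 0.000444 m/yr = 0.444 m/kyr

0.444 m/kyr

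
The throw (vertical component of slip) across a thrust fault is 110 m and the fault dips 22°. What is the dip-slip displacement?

dip-slip = throw / sin(dip) = 110 / sin(22°) = 294 m

294 m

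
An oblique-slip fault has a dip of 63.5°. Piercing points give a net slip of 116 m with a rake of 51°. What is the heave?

dip-slip = net slip × sin(rake) = 116 m × sin(51°) = 90.15 m
heave = dip-slip × cos(dip) = 90.15 × cos(63.5°) = 40.2 m

40.2 m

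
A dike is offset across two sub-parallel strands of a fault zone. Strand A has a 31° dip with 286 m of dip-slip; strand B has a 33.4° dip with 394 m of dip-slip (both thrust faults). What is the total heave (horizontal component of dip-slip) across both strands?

574 m

heave_A = 286 × cos(31°) = 245.1 m
heave_B = 394 × cos(33.4°) = 328.9 m
total = 245.1 + 328.9 = 574 m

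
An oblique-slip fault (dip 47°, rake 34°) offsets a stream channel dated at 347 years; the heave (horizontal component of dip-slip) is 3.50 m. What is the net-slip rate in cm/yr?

dip-slip = heave / cos(dip) = 3.50 / cos(47°) = 5.132 m
net slip = dip-slip / sin(rake) = 5.132 / sin(34°) = 9.177 m
rate = 9.177 m / 347 years = 0.0264 m/yr = 2.64 cm/yr

2.64 cm/yr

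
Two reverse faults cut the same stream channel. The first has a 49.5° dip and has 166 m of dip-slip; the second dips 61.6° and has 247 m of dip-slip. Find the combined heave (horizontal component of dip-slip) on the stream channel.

225 m

heave_A = 166 × cos(49.5°) = 107.8 m
heave_B = 247 × cos(61.6°) = 117.5 m
total = 107.8 + 117.5 = 225 m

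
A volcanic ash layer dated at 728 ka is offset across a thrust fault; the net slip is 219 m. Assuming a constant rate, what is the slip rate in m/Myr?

rate = 219 m / 728 ka = 0.000301 m/yr = 301 m/Myr

301 m/Myr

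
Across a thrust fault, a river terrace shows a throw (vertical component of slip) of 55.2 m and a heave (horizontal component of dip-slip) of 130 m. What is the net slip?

141 m

net slip = √(throw² + heave²) = √(55.2² + 130²) = 141 m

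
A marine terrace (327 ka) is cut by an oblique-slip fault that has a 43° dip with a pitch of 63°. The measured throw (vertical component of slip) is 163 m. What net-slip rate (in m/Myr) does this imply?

dip-slip = throw / sin(dip) = 163 / sin(43°) = 239 m
net slip = dip-slip / sin(rake) = 239 / sin(63°) = 268.2 m
rate = 268.2 m / 327 ka = 0.000820 m/yr = 820 m/Myr

820 m/Myr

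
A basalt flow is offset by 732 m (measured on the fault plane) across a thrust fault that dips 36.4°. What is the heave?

heave = dip-slip × cos(dip) = 732 m × cos(36.4°) = 589 m

589 m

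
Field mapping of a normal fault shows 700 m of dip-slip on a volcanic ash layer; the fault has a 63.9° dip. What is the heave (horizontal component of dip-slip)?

heave = dip-slip × cos(dip) = 700 m × cos(63.9°) = 308 m

308 m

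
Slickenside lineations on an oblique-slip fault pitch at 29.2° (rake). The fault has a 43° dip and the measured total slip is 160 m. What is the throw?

dip-slip = net slip × sin(rake) = 160 m × sin(29.2°) = 78.06 m
throw = dip-slip × sin(dip) = 78.06 × sin(43°) = 53.2 m

53.2 m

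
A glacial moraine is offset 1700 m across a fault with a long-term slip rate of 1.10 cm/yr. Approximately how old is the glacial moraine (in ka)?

age = offset / rate = 1700 m / (1.10 cm/yr) = 155000 yr = 155 ka

155 ka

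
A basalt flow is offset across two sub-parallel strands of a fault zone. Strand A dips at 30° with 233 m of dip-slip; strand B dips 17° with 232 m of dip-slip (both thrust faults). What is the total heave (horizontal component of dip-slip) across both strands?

424 m

heave_A = 233 × cos(30°) = 201.8 m
heave_B = 232 × cos(17°) = 221.9 m
total = 201.8 + 221.9 = 424 m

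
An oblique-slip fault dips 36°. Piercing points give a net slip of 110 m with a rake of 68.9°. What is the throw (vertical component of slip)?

dip-slip = net slip × sin(rake) = 110 m × sin(68.9°) = 102.6 m
throw = dip-slip × sin(dip) = 102.6 × sin(36°) = 60.3 m

60.3 m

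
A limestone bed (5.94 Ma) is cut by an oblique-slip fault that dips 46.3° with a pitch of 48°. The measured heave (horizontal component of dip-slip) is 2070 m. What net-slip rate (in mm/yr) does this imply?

0.679 mm/yr

dip-slip = heave / cos(dip) = 2070 / cos(46.3°) = 2996 m
net slip = dip-slip / sin(rake) = 2996 / sin(48°) = 4032 m
rate = 4032 m / 5.94 Ma = 0.000679 m/yr = 0.679 mm/yr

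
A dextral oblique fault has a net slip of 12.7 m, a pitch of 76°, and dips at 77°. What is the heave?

dip-slip = net slip × sin(rake) = 12.7 m × sin(76°) = 12.32 m
heave = dip-slip × cos(dip) = 12.32 × cos(77°) = 2.77 m

2.77 m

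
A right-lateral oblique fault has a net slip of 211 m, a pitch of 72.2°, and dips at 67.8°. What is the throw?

186 m

dip-slip = net slip × sin(rake) = 211 m × sin(72.2°) = 200.9 m
throw = dip-slip × sin(dip) = 200.9 × sin(67.8°) = 186 m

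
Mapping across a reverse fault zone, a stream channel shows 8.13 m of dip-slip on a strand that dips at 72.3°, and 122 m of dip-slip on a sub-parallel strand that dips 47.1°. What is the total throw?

throw_A = 8.13 × sin(72.3°) = 7.745 m
throw_B = 122 × sin(47.1°) = 89.37 m
total = 7.745 + 89.37 = 97.1 m

97.1 m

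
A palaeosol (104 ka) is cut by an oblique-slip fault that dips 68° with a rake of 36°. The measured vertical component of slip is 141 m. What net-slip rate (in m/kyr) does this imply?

dip-slip = throw / sin(dip) = 141 / sin(68°) = 152.1 m
net slip = dip-slip / sin(rake) = 152.1 / sin(36°) = 258.7 m
rate = 258.7 m / 104 ka = 0.00249 m/yr = 2.49 m/kyr

2.49 m/kyr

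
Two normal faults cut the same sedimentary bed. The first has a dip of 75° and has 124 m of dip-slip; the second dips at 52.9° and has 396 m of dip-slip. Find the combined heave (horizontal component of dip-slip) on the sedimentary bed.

271 m

heave_A = 124 × cos(75°) = 32.09 m
heave_B = 396 × cos(52.9°) = 238.9 m
total = 32.09 + 238.9 = 271 m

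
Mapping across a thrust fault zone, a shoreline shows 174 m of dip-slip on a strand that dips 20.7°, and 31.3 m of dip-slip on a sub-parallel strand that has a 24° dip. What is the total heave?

heave_A = 174 × cos(20.7°) = 162.8 m
heave_B = 31.3 × cos(24°) = 28.59 m
total = 162.8 + 28.59 = 191 m

191 m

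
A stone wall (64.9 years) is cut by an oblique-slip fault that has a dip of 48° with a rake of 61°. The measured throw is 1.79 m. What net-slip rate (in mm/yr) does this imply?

42.4 mm/yr

dip-slip = throw / sin(dip) = 1.79 / sin(48°) = 2.409 m
net slip = dip-slip / sin(rake) = 2.409 / sin(61°) = 2.754 m
rate = 2.754 m / 64.9 years = 0.0424 m/yr = 42.4 mm/yr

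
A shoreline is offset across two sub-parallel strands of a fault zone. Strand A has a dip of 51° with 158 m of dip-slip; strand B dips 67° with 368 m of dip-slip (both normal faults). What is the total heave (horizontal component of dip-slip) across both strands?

heave_A = 158 × cos(51°) = 99.43 m
heave_B = 368 × cos(67°) = 143.8 m
total = 99.43 + 143.8 = 243 m

243 m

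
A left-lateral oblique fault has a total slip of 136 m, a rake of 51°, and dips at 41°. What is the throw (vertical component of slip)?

dip-slip = net slip × sin(rake) = 136 m × sin(51°) = 105.7 m
throw = dip-slip × sin(dip) = 105.7 × sin(41°) = 69.3 m

69.3 m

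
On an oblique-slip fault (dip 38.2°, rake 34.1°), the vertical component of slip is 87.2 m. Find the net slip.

dip-slip = throw / sin(dip) = 87.2 / sin(38.2°) = 141 m
net slip = dip-slip / sin(rake) = 141 / sin(34.1°) = 252 m

252 m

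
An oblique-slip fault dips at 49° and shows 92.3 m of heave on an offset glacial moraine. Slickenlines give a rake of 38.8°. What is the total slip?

225 m

dip-slip = heave / cos(dip) = 92.3 / cos(49°) = 140.7 m
net slip = dip-slip / sin(rake) = 140.7 / sin(38.8°) = 225 m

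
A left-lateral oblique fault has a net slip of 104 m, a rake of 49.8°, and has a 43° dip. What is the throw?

54.2 m

dip-slip = net slip × sin(rake) = 104 m × sin(49.8°) = 79.43 m
throw = dip-slip × sin(dip) = 79.43 × sin(43°) = 54.2 m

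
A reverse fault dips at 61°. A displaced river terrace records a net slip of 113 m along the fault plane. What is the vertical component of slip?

throw = dip-slip × sin(dip) = 113 m × sin(61°) = 98.8 m

98.8 m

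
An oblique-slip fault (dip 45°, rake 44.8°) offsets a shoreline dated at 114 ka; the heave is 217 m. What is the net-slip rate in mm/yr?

dip-slip = heave / cos(dip) = 217 / cos(45°) = 306.9 m
net slip = dip-slip / sin(rake) = 306.9 / sin(44.8°) = 435.5 m
rate = 435.5 m / 114 ka = 0.00382 m/yr = 3.82 mm/yr

3.82 mm/yr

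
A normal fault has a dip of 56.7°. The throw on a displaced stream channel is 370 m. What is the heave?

heave = throw / tan(dip) = 370 / tan(56.7°) = 243 m

243 m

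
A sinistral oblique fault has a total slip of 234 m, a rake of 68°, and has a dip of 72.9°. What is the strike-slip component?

87.7 m

strike-slip = net slip × cos(rake) = 234 m × cos(68°) = 87.7 m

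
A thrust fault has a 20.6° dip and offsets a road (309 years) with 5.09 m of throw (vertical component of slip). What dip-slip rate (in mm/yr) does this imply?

dip-slip = throw / sin(dip) = 5.09 m / sin(20.6°) = 14.47 m
rate = 14.47 m / 309 years = 0.0468 m/yr = 46.8 mm/yr

46.8 mm/yr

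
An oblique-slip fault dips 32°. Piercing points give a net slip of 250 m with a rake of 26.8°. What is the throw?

dip-slip = net slip × sin(rake) = 250 m × sin(26.8°) = 112.7 m
throw = dip-slip × sin(dip) = 112.7 × sin(32°) = 59.7 m

59.7 m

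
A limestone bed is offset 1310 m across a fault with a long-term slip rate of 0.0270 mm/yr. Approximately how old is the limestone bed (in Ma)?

age = offset / rate = 1310 m / (0.0270 mm/yr) = 4.85e+07 yr = 48.5 Ma

48.5 Ma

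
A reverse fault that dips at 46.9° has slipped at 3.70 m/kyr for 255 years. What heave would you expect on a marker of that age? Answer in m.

0.645 m

dip-slip = rate × time = 3.70 m/kyr × 255 years = 0.9435 m
heave = dip-slip × cos(dip) = 0.9435 × cos(46.9°) = 0.645 m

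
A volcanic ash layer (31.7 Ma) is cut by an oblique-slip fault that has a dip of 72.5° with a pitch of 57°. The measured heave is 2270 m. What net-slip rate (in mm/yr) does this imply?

dip-slip = heave / cos(dip) = 2270 / cos(72.5°) = 7549 m
net slip = dip-slip / sin(rake) = 7549 / sin(57°) = 9001 m
rate = 9001 m / 31.7 Ma = 0.000284 m/yr = 0.284 mm/yr

0.284 mm/yr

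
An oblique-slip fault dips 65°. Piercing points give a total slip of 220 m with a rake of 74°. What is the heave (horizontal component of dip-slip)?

89.4 m

dip-slip = net slip × sin(rake) = 220 m × sin(74°) = 211.5 m
heave = dip-slip × cos(dip) = 211.5 × cos(65°) = 89.4 m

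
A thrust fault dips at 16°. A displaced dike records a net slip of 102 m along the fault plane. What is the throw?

28.1 m

throw = dip-slip × sin(dip) = 102 m × sin(16°) = 28.1 m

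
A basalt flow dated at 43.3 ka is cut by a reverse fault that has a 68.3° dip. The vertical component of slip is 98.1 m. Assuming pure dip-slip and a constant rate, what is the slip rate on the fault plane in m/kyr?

dip-slip = throw / sin(dip) = 98.1 m / sin(68.3°) = 105.6 m
rate = 105.6 m / 43.3 ka = 0.00244 m/yr = 2.44 m/kyr

2.44 m/kyr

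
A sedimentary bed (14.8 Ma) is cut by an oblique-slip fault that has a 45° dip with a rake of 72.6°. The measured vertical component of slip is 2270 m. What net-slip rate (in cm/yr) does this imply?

0.0227 cm/yr

dip-slip = throw / sin(dip) = 2270 / sin(45°) = 3210 m
net slip = dip-slip / sin(rake) = 3210 / sin(72.6°) = 3364 m
rate = 3364 m / 14.8 Ma = 0.000227 m/yr = 0.0227 cm/yr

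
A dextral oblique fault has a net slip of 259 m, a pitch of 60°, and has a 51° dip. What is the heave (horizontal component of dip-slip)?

141 m

dip-slip = net slip × sin(rake) = 259 m × sin(60°) = 224.3 m
heave = dip-slip × cos(dip) = 224.3 × cos(51°) = 141 m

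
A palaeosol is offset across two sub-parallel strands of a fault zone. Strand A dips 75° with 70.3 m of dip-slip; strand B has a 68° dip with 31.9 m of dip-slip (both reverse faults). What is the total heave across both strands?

heave_A = 70.3 × cos(75°) = 18.19 m
heave_B = 31.9 × cos(68°) = 11.95 m
total = 18.19 + 11.95 = 30.1 m

30.1 m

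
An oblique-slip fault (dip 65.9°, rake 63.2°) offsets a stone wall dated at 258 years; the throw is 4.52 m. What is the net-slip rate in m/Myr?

dip-slip = throw / sin(dip) = 4.52 / sin(65.9°) = 4.952 m
net slip = dip-slip / sin(rake) = 4.952 / sin(63.2°) = 5.547 m
rate = 5.547 m / 258 years = 0.0215 m/yr = 21500 m/Myr

21500 m/Myr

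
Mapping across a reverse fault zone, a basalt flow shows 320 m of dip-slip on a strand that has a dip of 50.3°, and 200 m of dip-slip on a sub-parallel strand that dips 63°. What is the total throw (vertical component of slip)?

424 m

throw_A = 320 × sin(50.3°) = 246.2 m
throw_B = 200 × sin(63°) = 178.2 m
total = 246.2 + 178.2 = 424 m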